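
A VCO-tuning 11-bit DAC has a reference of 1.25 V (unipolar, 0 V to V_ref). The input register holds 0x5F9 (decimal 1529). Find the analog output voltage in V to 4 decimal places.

LSB = 1.25 V / 2^11 = 0.610 mV.
Code 0x5F9 = 1529 decimal.
V_out = 0 + 1529 × 0.000610352 V = 0.933228 V.

0.9332 V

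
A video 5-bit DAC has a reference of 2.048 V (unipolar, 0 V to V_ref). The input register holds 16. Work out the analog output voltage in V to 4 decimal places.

LSB = 2.048 V / 2^5 = 64.000 mV.
V_out = 0 + 16 × 0.064 V = 1.024 V.

1.0240 V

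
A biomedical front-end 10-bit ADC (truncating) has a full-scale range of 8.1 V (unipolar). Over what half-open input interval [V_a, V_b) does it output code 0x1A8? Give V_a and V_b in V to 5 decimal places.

LSB = 8.1/2^10 = 7.910 mV.
Code 0x1A8 = 424 decimal.
V_a = V_low + 424·LSB = 3.35391 V; V_b = V_low + 425·LSB = 3.36182 V.

[3.35391 V, 3.36182 V)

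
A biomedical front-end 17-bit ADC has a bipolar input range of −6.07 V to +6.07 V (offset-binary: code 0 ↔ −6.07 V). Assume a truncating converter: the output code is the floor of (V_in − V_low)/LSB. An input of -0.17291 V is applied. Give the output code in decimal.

Full-scale span = 12.14 V; LSB = 12.14/2^17 = 92.62 µV.
Input sits at 63669.142 steps above V_low.
⌊·⌋(63669.142) = 63669.

code 63669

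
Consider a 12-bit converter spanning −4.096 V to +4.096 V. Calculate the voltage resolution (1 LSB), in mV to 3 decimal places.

Full-scale span = 8.192 V.
LSB = 8.192 / 2^12 = 8.192 / 4096 = 0.002 V = 2.000 mV.

2.000 mV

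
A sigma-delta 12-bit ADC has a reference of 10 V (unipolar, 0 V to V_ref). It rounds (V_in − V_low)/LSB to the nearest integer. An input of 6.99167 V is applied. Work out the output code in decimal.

code 2864

With 4096 levels over 10 V, one step is 2.441 mV.
(V_in − V_low)/LSB = (6.99167 − 0) / 0.00244141 = 2863.788.
Round → code 2864.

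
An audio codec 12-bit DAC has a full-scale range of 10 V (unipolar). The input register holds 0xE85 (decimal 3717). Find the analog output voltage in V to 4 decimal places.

9.0747 V

LSB = 10 V / 2^12 = 2.441 mV.
Code 0xE85 = 3717 decimal.
V_out = 0 + 3717 × 0.00244141 V = 9.07471 V.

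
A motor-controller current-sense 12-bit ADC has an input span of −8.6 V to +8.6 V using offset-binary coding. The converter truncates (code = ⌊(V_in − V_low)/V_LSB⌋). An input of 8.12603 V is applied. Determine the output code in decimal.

Full-scale span = 17.2 V; LSB = 17.2/2^12 = 4.199 mV.
Input sits at 3983.129 steps above V_low.
Floor → code 3983.

code 3983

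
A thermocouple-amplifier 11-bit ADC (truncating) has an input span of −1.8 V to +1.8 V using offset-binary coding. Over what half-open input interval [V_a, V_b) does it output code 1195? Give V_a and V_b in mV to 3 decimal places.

LSB = 3.6/2^11 = 1.758 mV.
V_a = V_low + 1195·LSB = 0.300586 V; V_b = V_low + 1196·LSB = 0.302344 V.

[300.586 mV, 302.344 mV)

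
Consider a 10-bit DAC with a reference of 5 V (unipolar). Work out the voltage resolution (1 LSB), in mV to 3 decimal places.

Full-scale span = 5 V.
LSB = 5 / 2^10 = 5 / 1024 = 0.00488281 V = 4.883 mV.

4.883 mV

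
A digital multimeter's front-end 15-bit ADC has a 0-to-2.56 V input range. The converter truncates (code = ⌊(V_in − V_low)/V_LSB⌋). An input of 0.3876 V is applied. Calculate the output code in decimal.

Full-scale span = 2.56 V; LSB = 2.56/2^15 = 78.12 µV.
(0.3876 − 0) / 7.8125e-05 = 4961.280 LSBs.
So the output code is 4961.

code 4961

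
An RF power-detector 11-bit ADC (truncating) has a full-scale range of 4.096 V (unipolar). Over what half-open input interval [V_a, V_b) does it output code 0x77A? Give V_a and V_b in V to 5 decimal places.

LSB = 4.096/2^11 = 2.000 mV.
Code 0x77A = 1914 decimal.
V_a = V_low + 1914·LSB = 3.828 V; V_b = V_low + 1915·LSB = 3.83 V.

[3.82800 V, 3.83000 V)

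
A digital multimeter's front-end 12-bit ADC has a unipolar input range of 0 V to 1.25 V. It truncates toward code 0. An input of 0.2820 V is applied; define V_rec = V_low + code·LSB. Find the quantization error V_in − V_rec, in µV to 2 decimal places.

One LSB is 1.25 V / 4096 = 305.18 µV.
(0.2820 − 0)/0.000305176 = 924.0576; ⌊·⌋ gives code 924.
V_rec = 0 + 924·0.000305176 = 0.28198242 V.
V_in − V_rec = 1.75781e-05 V = 17.58 µV.

17.58 µV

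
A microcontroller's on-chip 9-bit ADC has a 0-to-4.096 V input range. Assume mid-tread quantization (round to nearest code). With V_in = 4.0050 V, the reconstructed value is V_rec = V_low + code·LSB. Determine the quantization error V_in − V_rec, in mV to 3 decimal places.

-3.000 mV

LSB = 4.096/2^9 = 8.000 mV.
Scaled input = 500.6250 LSBs, so code = 501.
Code 501 maps back to 0 + 501×0.008 V = 4.008 V.
V_in − V_rec = -0.003 V = -3.000 mV.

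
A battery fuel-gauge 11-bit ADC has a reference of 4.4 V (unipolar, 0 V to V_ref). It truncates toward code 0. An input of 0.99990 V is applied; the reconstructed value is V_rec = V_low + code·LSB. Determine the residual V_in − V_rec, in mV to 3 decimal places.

0.877 mV

Step size: 4.4 V ÷ 2^11 = 2.148 mV.
Scaled input = 465.4080 LSBs, so code = 465.
V_rec = 0 + 465·0.00214844 = 0.99902344 V.
V_in − V_rec = 0.000876562 V = 0.877 mV.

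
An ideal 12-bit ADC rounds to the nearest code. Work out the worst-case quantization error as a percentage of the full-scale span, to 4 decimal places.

0.0122 %

Rounding → worst-case error = ½ LSB = V_FS/2^13, so 100/8192 = 0.012207 % of full scale.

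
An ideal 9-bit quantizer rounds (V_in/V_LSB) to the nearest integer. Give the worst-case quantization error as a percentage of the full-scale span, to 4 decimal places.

0.0977 %

Rounding → worst-case error = ½ LSB = V_FS/2^10, so 100/1024 = 0.0976562 % of full scale.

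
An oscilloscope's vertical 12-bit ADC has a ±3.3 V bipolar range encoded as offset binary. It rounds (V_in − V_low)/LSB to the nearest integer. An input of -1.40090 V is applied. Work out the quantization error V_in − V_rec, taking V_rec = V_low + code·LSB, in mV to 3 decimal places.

One LSB is 6.6 V / 4096 = 1.611 mV.
(V_in − V_low)/LSB = (-1.40090 − (−3.3))/0.00161133 = 1178.5930 → code 1179 (round).
Reconstructed: -1.4002441 V.
V_in − V_rec = -0.000655859 V = -0.656 mV.

-0.656 mV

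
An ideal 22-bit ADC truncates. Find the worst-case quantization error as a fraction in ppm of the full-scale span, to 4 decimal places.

0.2384 ppm

Truncating → worst-case error = 1 LSB = V_FS/2^22, so 1e+06/4194304 = 0.238419 ppm of full scale.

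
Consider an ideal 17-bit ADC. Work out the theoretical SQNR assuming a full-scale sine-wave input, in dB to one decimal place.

104.1 dB

SNR ≈ 6.02·N + 1.76 dB = 6.02·17 + 1.76 = 104.10 dB.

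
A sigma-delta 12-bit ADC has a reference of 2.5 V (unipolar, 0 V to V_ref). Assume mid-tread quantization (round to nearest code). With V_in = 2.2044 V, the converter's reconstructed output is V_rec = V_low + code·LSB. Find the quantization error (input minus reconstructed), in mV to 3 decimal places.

LSB = 2.5/2^12 = 0.610 mV.
(2.2044 − 0)/0.000610352 = 3611.6890; round gives code 3612.
Reconstructed: 2.2045898 V.
Difference: -0.000189844 V → -0.190 mV.

-0.190 mV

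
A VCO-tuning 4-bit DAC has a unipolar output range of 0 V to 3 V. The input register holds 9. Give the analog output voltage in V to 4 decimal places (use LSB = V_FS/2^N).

1.6875 V

LSB = 3 V / 2^4 = 187.500 mV.
V_out = 0 + 9 × 0.1875 V = 1.6875 V.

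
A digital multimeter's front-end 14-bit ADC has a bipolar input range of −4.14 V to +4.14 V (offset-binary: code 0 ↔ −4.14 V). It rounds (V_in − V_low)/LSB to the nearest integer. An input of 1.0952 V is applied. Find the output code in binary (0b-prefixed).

Full-scale span = 8.28 V; LSB = 8.28/2^14 = 0.505 mV.
(V_in − V_low)/LSB = (1.0952 − (−4.14)) / 0.000505371 = 10359.120.
So the output code is 10359.
In binary (0b-prefixed): 0b10100001110111.

code 0b10100001110111 (decimal 10359)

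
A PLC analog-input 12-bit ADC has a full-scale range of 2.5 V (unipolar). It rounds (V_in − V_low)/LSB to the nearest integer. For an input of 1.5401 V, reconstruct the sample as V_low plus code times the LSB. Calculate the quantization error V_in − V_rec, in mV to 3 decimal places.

LSB = 2.5/2^12 = 0.610 mV.
(1.5401 − 0)/0.000610352 = 2523.2998; round gives code 2523.
Code 2523 maps back to 0 + 2523×0.000610352 V = 1.539917 V.
V_in − V_rec = 0.000183008 V = 0.183 mV.

0.183 mV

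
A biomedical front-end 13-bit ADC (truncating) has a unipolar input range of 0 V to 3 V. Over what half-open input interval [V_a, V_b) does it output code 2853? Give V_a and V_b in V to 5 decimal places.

LSB = 3/2^13 = 366.21 µV.
V_a = V_low + 2853·LSB = 1.0448 V; V_b = V_low + 2854·LSB = 1.04517 V.

[1.04480 V, 1.04517 V)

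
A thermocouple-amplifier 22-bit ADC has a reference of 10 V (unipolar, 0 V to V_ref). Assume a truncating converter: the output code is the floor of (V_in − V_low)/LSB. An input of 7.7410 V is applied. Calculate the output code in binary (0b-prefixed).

code 0b1100011000101011011010 (decimal 3246810)

LSB = 10 V / 4194304 = 2.38 µV.
(V_in − V_low)/LSB = (7.7410 − 0) / 2.38419e-06 = 3246810.726.
⌊·⌋(3246810.726) = 3246810.
In binary (0b-prefixed): 0b1100011000101011011010.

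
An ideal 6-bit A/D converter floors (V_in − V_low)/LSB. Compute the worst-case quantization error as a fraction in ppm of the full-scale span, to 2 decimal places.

Truncating → worst-case error = 1 LSB = V_FS/2^6, so 1e+06/64 = 15625 ppm of full scale.

15625.00 ppm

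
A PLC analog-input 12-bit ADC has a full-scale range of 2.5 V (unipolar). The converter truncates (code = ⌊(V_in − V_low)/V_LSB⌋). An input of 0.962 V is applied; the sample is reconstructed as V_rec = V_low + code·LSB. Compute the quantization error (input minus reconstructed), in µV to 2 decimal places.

85.94 µV

One LSB is 2.5 V / 4096 = 0.610 mV.
(V_in − V_low)/LSB = (0.962 − 0)/0.000610352 = 1576.1408 → code 1576 (floor).
Reconstructed: 0.96191406 V.
Error = 0.962 − 0.96191406 = 8.59375e-05 V = 85.94 µV.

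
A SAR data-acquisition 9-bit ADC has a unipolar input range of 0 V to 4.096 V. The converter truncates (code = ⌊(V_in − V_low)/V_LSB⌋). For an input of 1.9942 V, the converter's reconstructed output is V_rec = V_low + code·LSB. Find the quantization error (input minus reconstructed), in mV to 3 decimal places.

LSB = 4.096/2^9 = 8.000 mV.
(1.9942 − 0)/0.008 = 249.2750; ⌊·⌋ gives code 249.
Code 249 maps back to 0 + 249×0.008 V = 1.992 V.
Error = 1.9942 − 1.992 = 0.0022 V = 2.200 mV.

2.200 mV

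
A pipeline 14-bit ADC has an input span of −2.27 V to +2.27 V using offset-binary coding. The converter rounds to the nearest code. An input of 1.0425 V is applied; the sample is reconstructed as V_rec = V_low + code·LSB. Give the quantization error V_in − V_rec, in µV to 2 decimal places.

51.27 µV

Step size: 4.54 V ÷ 2^14 = 277.10 µV.
(V_in − V_low)/LSB = (1.0425 − (−2.27))/0.0002771 = 11954.1850 → code 11954 (round).
V_rec = (−2.27) + 11954·0.0002771 = 1.0424487 V.
Difference: 5.12695e-05 V → 51.27 µV.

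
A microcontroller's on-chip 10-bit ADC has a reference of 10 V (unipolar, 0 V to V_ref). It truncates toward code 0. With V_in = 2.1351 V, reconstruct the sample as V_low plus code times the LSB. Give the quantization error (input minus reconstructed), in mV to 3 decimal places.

Step size: 10 V ÷ 2^10 = 9.766 mV.
(V_in − V_low)/LSB = (2.1351 − 0)/0.00976562 = 218.6342 → code 218 (floor).
Reconstructed: 2.1289062 V.
Difference: 0.00619375 V → 6.194 mV.

6.194 mV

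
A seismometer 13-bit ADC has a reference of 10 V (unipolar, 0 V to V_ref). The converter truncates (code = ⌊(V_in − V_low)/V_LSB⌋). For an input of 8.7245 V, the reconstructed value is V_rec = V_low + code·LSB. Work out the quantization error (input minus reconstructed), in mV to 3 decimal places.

Step size: 10 V ÷ 2^13 = 1.221 mV.
(V_in − V_low)/LSB = (8.7245 − 0)/0.0012207 = 7147.1104 → code 7147 (floor).
Reconstructed: 8.7243652 V.
Error = 8.7245 − 8.7243652 = 0.000134766 V = 0.135 mV.

0.135 mV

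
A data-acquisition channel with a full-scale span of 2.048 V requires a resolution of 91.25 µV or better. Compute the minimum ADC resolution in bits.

15 bits

Number of steps required ≥ 2.048 V / 91.25 µV = 22443.84.
Need 2^N ≥ 22443.84; 2^14 = 16384, 2^15 = 32768.
Minimum N = 15.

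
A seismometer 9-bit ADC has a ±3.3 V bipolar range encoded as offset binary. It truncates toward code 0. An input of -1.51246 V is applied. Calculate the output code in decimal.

Full-scale span = 6.6 V; LSB = 6.6/2^9 = 12.891 mV.
(V_in − V_low)/LSB = (-1.51246 − (−3.3)) / 0.0128906 = 138.670.
Floor → code 138.

code 138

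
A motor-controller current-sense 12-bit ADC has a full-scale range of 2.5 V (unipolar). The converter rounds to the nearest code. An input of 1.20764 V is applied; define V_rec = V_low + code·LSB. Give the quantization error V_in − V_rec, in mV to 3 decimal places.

One LSB is 2.5 V / 4096 = 0.610 mV.
(V_in − V_low)/LSB = (1.20764 − 0)/0.000610352 = 1978.5974 → code 1979 (round).
Reconstructed: 1.2078857 V.
Difference: -0.000245742 V → -0.246 mV.

-0.246 mV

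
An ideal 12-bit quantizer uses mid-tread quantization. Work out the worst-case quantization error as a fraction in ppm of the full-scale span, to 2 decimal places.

Rounding → worst-case error = ½ LSB = V_FS/2^13, so 1e+06/8192 = 122.07 ppm of full scale.

122.07 ppm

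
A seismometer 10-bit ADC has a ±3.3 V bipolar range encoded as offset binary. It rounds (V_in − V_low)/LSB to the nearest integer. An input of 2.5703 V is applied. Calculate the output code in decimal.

With 1024 levels over 6.6 V, one step is 6.445 mV.
(2.5703 − (−3.3)) / 0.00644531 = 910.786 LSBs.
round(910.786) = 911.

code 911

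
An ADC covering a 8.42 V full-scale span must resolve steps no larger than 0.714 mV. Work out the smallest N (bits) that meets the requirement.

Number of steps required ≥ 8.42 V / 0.714 mV = 11792.72.
Need 2^N ≥ 11792.72; 2^13 = 8192, 2^14 = 16384.
Minimum N = 14.

14 bits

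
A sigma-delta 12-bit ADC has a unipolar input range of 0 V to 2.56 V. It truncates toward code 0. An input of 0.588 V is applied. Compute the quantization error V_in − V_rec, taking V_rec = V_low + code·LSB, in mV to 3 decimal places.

LSB = 2.56/2^12 = 0.625 mV.
(V_in − V_low)/LSB = (0.588 − 0)/0.000625 = 940.8000 → code 940 (floor).
V_rec = 0 + 940·0.000625 = 0.5875 V.
V_in − V_rec = 0.0005 V = 0.500 mV.

0.500 mV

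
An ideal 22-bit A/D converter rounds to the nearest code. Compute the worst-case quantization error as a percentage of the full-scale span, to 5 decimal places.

0.00001 %

Rounding → worst-case error = ½ LSB = V_FS/2^23, so 100/8388608 = 1.19209e-05 % of full scale.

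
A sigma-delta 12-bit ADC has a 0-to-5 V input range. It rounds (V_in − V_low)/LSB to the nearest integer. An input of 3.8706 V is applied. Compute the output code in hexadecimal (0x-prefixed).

With 4096 levels over 5 V, one step is 1.221 mV.
(V_in − V_low)/LSB = (3.8706 − 0) / 0.0012207 = 3170.796.
So the output code is 3171.
In hexadecimal (0x-prefixed): 0xC63.

code 0xC63 (decimal 3171)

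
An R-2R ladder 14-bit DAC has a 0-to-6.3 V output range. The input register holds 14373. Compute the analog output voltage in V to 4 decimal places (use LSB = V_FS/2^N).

LSB = 6.3 V / 2^14 = 384.52 µV.
V_out = 0 + 14373 × 0.000384521 V = 5.52673 V.

5.5267 V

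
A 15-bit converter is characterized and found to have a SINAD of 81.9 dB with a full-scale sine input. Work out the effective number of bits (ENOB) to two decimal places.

ENOB = (SINAD − 1.76) / 6.02 = (81.9 − 1.76)/6.02 = 13.312.

13.31 bits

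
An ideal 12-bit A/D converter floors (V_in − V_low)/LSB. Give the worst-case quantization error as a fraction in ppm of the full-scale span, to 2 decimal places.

244.14 ppm

Truncating → worst-case error = 1 LSB = V_FS/2^12, so 1e+06/4096 = 244.141 ppm of full scale.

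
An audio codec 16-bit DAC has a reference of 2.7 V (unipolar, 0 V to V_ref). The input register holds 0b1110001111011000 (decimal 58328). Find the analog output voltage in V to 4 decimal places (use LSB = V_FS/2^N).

LSB = 2.7 V / 2^16 = 41.20 µV.
Code 0b1110001111011000 = 58328 decimal.
V_out = 0 + 58328 × 4.11987e-05 V = 2.40304 V.

2.4030 V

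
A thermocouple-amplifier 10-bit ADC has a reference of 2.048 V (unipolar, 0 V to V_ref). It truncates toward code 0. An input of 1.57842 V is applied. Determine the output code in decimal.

code 789

LSB = 2.048 V / 1024 = 2.000 mV.
Input sits at 789.210 steps above V_low.
So the output code is 789.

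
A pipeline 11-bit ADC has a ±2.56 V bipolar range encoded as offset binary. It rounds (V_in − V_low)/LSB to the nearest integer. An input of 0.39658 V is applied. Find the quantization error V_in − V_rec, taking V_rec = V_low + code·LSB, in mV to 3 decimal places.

Step size: 5.12 V ÷ 2^11 = 2.500 mV.
(0.39658 − (−2.56))/0.0025 = 1182.6320; round gives code 1183.
V_rec = (−2.56) + 1183·0.0025 = 0.3975 V.
Error = 0.39658 − 0.3975 = -0.00092 V = -0.920 mV.

-0.920 mV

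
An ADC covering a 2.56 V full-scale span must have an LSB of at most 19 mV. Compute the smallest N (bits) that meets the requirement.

Number of steps required ≥ 2.56 V / 19 mV = 134.74.
Need 2^N ≥ 134.74; 2^7 = 128, 2^8 = 256.
Minimum N = 8.

8 bits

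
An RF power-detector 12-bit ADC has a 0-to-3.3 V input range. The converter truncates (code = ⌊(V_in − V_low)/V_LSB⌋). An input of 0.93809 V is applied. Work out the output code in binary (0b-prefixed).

code 0b10010001100 (decimal 1164)

LSB = 3.3 V / 4096 = 0.806 mV.
Input sits at 1164.369 steps above V_low.
So the output code is 1164.
In binary (0b-prefixed): 0b10010001100.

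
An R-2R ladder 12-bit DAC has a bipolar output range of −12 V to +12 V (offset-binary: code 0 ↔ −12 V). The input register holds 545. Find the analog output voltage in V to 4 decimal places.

LSB = 24 V / 2^12 = 5.859 mV.
V_out = (−12) + 545 × 0.00585938 V = -8.80664 V.

-8.8066 V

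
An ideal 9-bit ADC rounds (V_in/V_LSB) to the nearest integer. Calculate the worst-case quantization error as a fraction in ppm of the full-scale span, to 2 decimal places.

976.56 ppm

Rounding → worst-case error = ½ LSB = V_FS/2^10, so 1e+06/1024 = 976.562 ppm of full scale.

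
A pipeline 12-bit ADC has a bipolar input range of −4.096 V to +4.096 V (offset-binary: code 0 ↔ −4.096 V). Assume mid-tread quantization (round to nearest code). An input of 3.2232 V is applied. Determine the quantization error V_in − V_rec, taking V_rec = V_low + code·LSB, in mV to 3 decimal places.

Step size: 8.192 V ÷ 2^12 = 2.000 mV.
(3.2232 − (−4.096))/0.002 = 3659.6000; round gives code 3660.
V_rec = (−4.096) + 3660·0.002 = 3.224 V.
Difference: -0.0008 V → -0.800 mV.

-0.800 mV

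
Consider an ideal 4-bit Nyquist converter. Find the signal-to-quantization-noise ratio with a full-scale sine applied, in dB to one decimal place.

SNR ≈ 6.02·N + 1.76 dB = 6.02·4 + 1.76 = 25.84 dB.

25.8 dB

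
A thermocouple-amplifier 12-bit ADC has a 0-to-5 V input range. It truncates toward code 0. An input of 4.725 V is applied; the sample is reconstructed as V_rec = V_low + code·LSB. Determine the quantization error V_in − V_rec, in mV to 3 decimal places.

0.879 mV

One LSB is 5 V / 4096 = 1.221 mV.
Scaled input = 3870.7200 LSBs, so code = 3870.
Code 3870 maps back to 0 + 3870×0.0012207 V = 4.7241211 V.
V_in − V_rec = 0.000878906 V = 0.879 mV.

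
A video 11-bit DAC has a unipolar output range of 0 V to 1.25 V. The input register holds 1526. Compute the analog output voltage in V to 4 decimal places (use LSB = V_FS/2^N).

LSB = 1.25 V / 2^11 = 0.610 mV.
V_out = 0 + 1526 × 0.000610352 V = 0.931396 V.

0.9314 V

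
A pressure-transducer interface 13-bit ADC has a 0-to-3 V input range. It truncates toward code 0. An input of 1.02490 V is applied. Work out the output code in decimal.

code 2798

Full-scale span = 3 V; LSB = 3/2^13 = 366.21 µV.
Input sits at 2798.660 steps above V_low.
So the output code is 2798.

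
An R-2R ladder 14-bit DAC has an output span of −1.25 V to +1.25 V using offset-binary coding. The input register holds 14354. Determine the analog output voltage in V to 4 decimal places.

LSB = 2.5 V / 2^14 = 152.59 µV.
V_out = (−1.25) + 14354 × 0.000152588 V = 0.940247 V.

0.9402 V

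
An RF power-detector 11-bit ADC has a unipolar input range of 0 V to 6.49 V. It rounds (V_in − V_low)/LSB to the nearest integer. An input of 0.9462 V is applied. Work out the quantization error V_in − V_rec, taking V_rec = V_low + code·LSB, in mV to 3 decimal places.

-1.315 mV

LSB = 6.49/2^11 = 3.169 mV.
(0.9462 − 0)/0.00316895 = 298.5851; round gives code 299.
Code 299 maps back to 0 + 299×0.00316895 V = 0.94751465 V.
Difference: -0.00131465 V → -1.315 mV.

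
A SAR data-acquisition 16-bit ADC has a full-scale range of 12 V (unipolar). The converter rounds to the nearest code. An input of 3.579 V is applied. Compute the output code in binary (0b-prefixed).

With 65536 levels over 12 V, one step is 183.11 µV.
Input sits at 19546.112 steps above V_low.
Round → code 19546.
In binary (0b-prefixed): 0b100110001011010.

code 0b100110001011010 (decimal 19546)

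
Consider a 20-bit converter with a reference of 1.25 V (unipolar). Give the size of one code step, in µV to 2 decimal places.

1.19 µV

Full-scale span = 1.25 V.
LSB = 1.25 / 2^20 = 1.25 / 1048576 = 1.19209e-06 V = 1.19 µV.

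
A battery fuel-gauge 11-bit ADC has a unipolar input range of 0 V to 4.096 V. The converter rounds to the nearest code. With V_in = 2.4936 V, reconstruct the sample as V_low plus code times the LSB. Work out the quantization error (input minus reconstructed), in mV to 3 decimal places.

Step size: 4.096 V ÷ 2^11 = 2.000 mV.
(2.4936 − 0)/0.002 = 1246.8000; round gives code 1247.
Reconstructed: 2.494 V.
Error = 2.4936 − 2.494 = -0.0004 V = -0.400 mV.

-0.400 mV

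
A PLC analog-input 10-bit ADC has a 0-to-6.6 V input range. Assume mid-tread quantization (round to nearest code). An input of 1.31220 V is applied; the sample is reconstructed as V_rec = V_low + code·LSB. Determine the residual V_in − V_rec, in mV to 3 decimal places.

LSB = 6.6/2^10 = 6.445 mV.
Scaled input = 203.5898 LSBs, so code = 204.
V_rec = 0 + 204·0.00644531 = 1.3148438 V.
Error = 1.31220 − 1.3148438 = -0.00264375 V = -2.644 mV.

-2.644 mV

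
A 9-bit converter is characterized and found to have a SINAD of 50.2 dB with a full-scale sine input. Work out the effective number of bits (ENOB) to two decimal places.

ENOB = (SINAD − 1.76) / 6.02 = (50.2 − 1.76)/6.02 = 8.047.

8.05 bits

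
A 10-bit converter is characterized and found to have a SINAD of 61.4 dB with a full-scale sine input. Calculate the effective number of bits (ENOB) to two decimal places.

9.91 bits

ENOB = (SINAD − 1.76) / 6.02 = (61.4 − 1.76)/6.02 = 9.907.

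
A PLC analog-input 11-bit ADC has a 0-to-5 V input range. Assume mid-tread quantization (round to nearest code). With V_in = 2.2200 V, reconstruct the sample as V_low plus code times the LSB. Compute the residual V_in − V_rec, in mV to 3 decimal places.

One LSB is 5 V / 2048 = 2.441 mV.
(2.2200 − 0)/0.00244141 = 909.3120; round gives code 909.
V_rec = 0 + 909·0.00244141 = 2.2192383 V.
V_in − V_rec = 0.000761719 V = 0.762 mV.

0.762 mV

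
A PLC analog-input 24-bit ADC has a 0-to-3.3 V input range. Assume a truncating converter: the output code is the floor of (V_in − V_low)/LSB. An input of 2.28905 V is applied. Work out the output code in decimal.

code 11637541

LSB = 3.3 V / 16777216 = 0.20 µV.
(2.28905 − 0) / 1.96695e-07 = 11637541.298 LSBs.
Floor → code 11637541.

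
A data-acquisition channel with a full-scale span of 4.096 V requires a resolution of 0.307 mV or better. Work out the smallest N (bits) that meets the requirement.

14 bits

Number of steps required ≥ 4.096 V / 0.307 mV = 13342.02.
Need 2^N ≥ 13342.02; 2^13 = 8192, 2^14 = 16384.
Minimum N = 14.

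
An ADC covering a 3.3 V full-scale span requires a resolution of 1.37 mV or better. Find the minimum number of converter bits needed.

12 bits

Number of steps required ≥ 3.3 V / 1.37 mV = 2408.76.
Need 2^N ≥ 2408.76; 2^11 = 2048, 2^12 = 4096.
Minimum N = 12.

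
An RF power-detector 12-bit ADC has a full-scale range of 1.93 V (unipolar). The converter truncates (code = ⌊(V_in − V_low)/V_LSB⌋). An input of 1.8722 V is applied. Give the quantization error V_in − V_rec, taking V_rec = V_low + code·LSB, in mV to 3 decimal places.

LSB = 1.93/2^12 = 471.19 µV.
(1.8722 − 0)/0.000471191 = 3973.3322; ⌊·⌋ gives code 3973.
Reconstructed: 1.8720435 V.
Error = 1.8722 − 1.8720435 = 0.000156543 V = 0.157 mV.

0.157 mV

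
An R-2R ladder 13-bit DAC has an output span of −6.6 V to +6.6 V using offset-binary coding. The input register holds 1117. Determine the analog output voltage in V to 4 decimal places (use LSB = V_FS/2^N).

LSB = 13.2 V / 2^13 = 1.611 mV.
V_out = (−6.6) + 1117 × 0.00161133 V = -4.80015 V.

-4.8001 V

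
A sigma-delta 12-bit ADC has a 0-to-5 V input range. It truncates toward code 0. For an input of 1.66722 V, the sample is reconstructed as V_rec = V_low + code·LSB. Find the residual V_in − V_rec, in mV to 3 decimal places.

One LSB is 5 V / 4096 = 1.221 mV.
Scaled input = 1365.7866 LSBs, so code = 1365.
Code 1365 maps back to 0 + 1365×0.0012207 V = 1.6662598 V.
Error = 1.66722 − 1.6662598 = 0.000960234 V = 0.960 mV.

0.960 mV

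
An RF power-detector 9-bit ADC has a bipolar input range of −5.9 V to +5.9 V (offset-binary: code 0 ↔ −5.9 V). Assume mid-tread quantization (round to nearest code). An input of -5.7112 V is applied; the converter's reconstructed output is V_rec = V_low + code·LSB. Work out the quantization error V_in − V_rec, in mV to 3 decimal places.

4.425 mV

One LSB is 11.8 V / 512 = 23.047 mV.
Scaled input = 8.1920 LSBs, so code = 8.
Code 8 maps back to (−5.9) + 8×0.0230469 V = -5.715625 V.
Error = -5.7112 − (−5.715625) = 0.004425 V = 4.425 mV.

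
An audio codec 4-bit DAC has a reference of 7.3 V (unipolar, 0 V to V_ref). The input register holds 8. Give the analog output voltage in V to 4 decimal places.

3.6500 V

LSB = 7.3 V / 2^4 = 456.250 mV.
V_out = 0 + 8 × 0.45625 V = 3.65 V.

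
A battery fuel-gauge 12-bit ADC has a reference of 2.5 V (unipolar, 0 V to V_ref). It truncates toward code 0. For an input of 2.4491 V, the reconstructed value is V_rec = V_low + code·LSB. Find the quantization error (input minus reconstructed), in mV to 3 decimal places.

Step size: 2.5 V ÷ 2^12 = 0.610 mV.
(2.4491 − 0)/0.000610352 = 4012.6054; ⌊·⌋ gives code 4012.
Reconstructed: 2.4487305 V.
Error = 2.4491 − 2.4487305 = 0.000369531 V = 0.370 mV.

0.370 mV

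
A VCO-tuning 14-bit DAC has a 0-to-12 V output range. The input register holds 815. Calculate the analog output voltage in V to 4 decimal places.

LSB = 12 V / 2^14 = 0.732 mV.
V_out = 0 + 815 × 0.000732422 V = 0.596924 V.

0.5969 V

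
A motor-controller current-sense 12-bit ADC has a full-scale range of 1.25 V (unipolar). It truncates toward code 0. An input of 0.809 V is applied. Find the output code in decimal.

code 2650

With 4096 levels over 1.25 V, one step is 305.18 µV.
Input sits at 2650.931 steps above V_low.
So the output code is 2650.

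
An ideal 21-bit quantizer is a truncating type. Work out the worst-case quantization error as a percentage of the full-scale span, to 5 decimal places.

0.00005 %

Truncating → worst-case error = 1 LSB = V_FS/2^21, so 100/2097152 = 4.76837e-05 % of full scale.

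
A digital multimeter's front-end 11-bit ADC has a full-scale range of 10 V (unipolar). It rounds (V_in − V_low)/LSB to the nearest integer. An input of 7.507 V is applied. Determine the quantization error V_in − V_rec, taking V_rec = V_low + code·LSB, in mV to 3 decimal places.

2.117 mV

Step size: 10 V ÷ 2^11 = 4.883 mV.
(7.507 − 0)/0.00488281 = 1537.4336; round gives code 1537.
Code 1537 maps back to 0 + 1537×0.00488281 V = 7.5048828 V.
Error = 7.507 − 7.5048828 = 0.00211719 V = 2.117 mV.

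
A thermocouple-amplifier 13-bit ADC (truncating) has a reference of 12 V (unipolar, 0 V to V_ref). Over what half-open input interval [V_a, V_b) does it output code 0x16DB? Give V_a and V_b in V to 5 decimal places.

[8.57080 V, 8.57227 V)

LSB = 12/2^13 = 1.465 mV.
Code 0x16DB = 5851 decimal.
V_a = V_low + 5851·LSB = 8.5708 V; V_b = V_low + 5852·LSB = 8.57227 V.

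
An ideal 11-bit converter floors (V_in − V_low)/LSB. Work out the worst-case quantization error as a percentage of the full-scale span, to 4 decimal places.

Truncating → worst-case error = 1 LSB = V_FS/2^11, so 100/2048 = 0.0488281 % of full scale.

0.0488 %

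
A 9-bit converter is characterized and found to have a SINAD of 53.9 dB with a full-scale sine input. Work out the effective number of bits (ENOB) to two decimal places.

ENOB = (SINAD − 1.76) / 6.02 = (53.9 − 1.76)/6.02 = 8.661.

8.66 bits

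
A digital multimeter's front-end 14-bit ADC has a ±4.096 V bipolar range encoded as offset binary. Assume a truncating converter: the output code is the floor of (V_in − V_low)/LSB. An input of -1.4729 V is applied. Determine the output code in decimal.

code 5246

LSB = 8.192 V / 16384 = 0.500 mV.
Input sits at 5246.200 steps above V_low.
⌊·⌋(5246.200) = 5246.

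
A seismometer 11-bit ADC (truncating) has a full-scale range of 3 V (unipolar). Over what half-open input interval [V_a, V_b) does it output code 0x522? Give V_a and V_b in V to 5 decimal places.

LSB = 3/2^11 = 1.465 mV.
Code 0x522 = 1314 decimal.
V_a = V_low + 1314·LSB = 1.9248 V; V_b = V_low + 1315·LSB = 1.92627 V.

[1.92480 V, 1.92627 V)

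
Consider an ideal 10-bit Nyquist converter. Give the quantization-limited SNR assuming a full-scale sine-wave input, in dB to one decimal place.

SNR ≈ 6.02·N + 1.76 dB = 6.02·10 + 1.76 = 61.96 dB.

62.0 dB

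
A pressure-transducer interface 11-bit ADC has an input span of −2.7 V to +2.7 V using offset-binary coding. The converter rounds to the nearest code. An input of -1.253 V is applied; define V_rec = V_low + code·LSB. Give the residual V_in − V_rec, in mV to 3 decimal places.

Step size: 5.4 V ÷ 2^11 = 2.637 mV.
(-1.253 − (−2.7))/0.00263672 = 548.7881; round gives code 549.
Code 549 maps back to (−2.7) + 549×0.00263672 V = -1.2524414 V.
V_in − V_rec = -0.000558594 V = -0.559 mV.

-0.559 mV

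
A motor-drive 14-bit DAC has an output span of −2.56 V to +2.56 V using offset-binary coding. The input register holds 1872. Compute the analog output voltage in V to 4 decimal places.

LSB = 5.12 V / 2^14 = 312.50 µV.
V_out = (−2.56) + 1872 × 0.0003125 V = -1.975 V.

-1.9750 V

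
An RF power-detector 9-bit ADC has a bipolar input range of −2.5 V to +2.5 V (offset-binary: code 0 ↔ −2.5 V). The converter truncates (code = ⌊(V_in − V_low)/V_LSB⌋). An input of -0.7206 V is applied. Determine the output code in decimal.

With 512 levels over 5 V, one step is 9.766 mV.
Input sits at 182.211 steps above V_low.
⌊·⌋(182.211) = 182.

code 182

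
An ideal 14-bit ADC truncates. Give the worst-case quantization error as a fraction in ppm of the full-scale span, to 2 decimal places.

61.04 ppm

Truncating → worst-case error = 1 LSB = V_FS/2^14, so 1e+06/16384 = 61.0352 ppm of full scale.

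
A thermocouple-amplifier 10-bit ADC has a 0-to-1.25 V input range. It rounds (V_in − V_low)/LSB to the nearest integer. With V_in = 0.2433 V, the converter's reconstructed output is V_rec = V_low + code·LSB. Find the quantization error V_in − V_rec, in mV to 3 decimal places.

Step size: 1.25 V ÷ 2^10 = 1.221 mV.
(V_in − V_low)/LSB = (0.2433 − 0)/0.0012207 = 199.3114 → code 199 (round).
Reconstructed: 0.24291992 V.
V_in − V_rec = 0.000380078 V = 0.380 mV.

0.380 mV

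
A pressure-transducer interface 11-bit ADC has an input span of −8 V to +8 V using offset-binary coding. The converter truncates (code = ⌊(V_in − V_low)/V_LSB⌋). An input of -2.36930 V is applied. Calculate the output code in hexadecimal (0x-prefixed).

code 0x2D0 (decimal 720)

With 2048 levels over 16 V, one step is 7.812 mV.
Input sits at 720.730 steps above V_low.
Floor → code 720.
In hexadecimal (0x-prefixed): 0x2D0.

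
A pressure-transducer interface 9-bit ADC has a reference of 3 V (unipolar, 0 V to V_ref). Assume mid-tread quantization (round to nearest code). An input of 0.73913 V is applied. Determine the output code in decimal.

LSB = 3 V / 512 = 5.859 mV.
(0.73913 − 0) / 0.00585938 = 126.145 LSBs.
So the output code is 126.

code 126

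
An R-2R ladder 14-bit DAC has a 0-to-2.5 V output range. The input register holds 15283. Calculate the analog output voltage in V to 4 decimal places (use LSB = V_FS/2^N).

LSB = 2.5 V / 2^14 = 152.59 µV.
V_out = 0 + 15283 × 0.000152588 V = 2.332 V.

2.3320 V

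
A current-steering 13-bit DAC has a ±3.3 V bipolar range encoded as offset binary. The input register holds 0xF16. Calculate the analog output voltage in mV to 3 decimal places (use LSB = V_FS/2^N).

-188.525 mV

LSB = 6.6 V / 2^13 = 0.806 mV.
Code 0xF16 = 3862 decimal.
V_out = (−3.3) + 3862 × 0.000805664 V = -0.188525 V.
= -188.525 mV.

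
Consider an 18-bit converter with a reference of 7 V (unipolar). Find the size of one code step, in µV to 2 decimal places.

Full-scale span = 7 V.
LSB = 7 / 2^18 = 7 / 262144 = 2.67029e-05 V = 26.70 µV.

26.70 µV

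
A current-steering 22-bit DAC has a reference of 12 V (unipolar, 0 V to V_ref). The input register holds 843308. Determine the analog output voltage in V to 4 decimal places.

2.4127 V

LSB = 12 V / 2^22 = 2.86 µV.
V_out = 0 + 843308 × 2.86102e-06 V = 2.41272 V.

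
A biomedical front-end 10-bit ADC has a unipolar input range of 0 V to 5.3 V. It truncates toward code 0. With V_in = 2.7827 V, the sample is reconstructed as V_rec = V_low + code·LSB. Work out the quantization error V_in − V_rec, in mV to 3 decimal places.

3.305 mV

Step size: 5.3 V ÷ 2^10 = 5.176 mV.
(V_in − V_low)/LSB = (2.7827 − 0)/0.00517578 = 537.6386 → code 537 (floor).
V_rec = 0 + 537·0.00517578 = 2.7793945 V.
Difference: 0.00330547 V → 3.305 mV.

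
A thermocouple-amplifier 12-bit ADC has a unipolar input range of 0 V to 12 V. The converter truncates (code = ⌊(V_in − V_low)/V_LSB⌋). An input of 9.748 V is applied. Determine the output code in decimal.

code 3327

Full-scale span = 12 V; LSB = 12/2^12 = 2.930 mV.
(9.748 − 0) / 0.00292969 = 3327.317 LSBs.
⌊·⌋(3327.317) = 3327.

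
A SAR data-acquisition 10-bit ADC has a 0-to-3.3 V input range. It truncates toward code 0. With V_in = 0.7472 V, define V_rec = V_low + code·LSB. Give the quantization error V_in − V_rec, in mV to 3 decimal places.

2.766 mV

LSB = 3.3/2^10 = 3.223 mV.
Scaled input = 231.8584 LSBs, so code = 231.
Code 231 maps back to 0 + 231×0.00322266 V = 0.74443359 V.
V_in − V_rec = 0.00276641 V = 2.766 mV.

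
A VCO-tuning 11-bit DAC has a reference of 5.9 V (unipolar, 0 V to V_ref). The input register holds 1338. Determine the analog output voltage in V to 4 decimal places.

3.8546 V

LSB = 5.9 V / 2^11 = 2.881 mV.
V_out = 0 + 1338 × 0.00288086 V = 3.85459 V.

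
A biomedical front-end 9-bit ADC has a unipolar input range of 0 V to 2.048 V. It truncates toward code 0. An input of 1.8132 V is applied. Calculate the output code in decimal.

LSB = 2.048 V / 512 = 4.000 mV.
(V_in − V_low)/LSB = (1.8132 − 0) / 0.004 = 453.300.
⌊·⌋(453.300) = 453.

code 453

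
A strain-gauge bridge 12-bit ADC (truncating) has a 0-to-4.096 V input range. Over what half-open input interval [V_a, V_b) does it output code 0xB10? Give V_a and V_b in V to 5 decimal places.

[2.83200 V, 2.83300 V)

LSB = 4.096/2^12 = 1.000 mV.
Code 0xB10 = 2832 decimal.
V_a = V_low + 2832·LSB = 2.832 V; V_b = V_low + 2833·LSB = 2.833 V.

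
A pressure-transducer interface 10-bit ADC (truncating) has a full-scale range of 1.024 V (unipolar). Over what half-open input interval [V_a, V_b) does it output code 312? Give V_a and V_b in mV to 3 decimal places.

LSB = 1.024/2^10 = 1.000 mV.
V_a = V_low + 312·LSB = 0.312 V; V_b = V_low + 313·LSB = 0.313 V.

[312.000 mV, 313.000 mV)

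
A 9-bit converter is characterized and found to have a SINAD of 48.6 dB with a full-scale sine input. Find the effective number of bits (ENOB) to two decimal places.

7.78 bits

ENOB = (SINAD − 1.76) / 6.02 = (48.6 − 1.76)/6.02 = 7.781.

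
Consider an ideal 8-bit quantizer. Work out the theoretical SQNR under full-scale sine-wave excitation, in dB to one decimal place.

SNR ≈ 6.02·N + 1.76 dB = 6.02·8 + 1.76 = 49.92 dB.

49.9 dB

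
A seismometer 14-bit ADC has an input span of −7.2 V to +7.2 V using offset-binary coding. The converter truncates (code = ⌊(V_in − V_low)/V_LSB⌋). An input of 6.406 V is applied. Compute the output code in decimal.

LSB = 14.4 V / 16384 = 0.879 mV.
(V_in − V_low)/LSB = (6.406 − (−7.2)) / 0.000878906 = 15480.604.
⌊·⌋(15480.604) = 15480.

code 15480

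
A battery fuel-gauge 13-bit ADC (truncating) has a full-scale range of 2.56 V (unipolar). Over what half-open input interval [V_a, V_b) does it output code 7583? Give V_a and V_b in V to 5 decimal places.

[2.36969 V, 2.37000 V)

LSB = 2.56/2^13 = 312.50 µV.
V_a = V_low + 7583·LSB = 2.36969 V; V_b = V_low + 7584·LSB = 2.37 V.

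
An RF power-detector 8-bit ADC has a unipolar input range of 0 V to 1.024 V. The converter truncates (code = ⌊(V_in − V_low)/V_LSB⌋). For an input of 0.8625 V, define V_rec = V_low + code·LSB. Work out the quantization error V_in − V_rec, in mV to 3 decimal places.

2.500 mV

One LSB is 1.024 V / 256 = 4.000 mV.
(V_in − V_low)/LSB = (0.8625 − 0)/0.004 = 215.6250 → code 215 (floor).
V_rec = 0 + 215·0.004 = 0.86 V.
Difference: 0.0025 V → 2.500 mV.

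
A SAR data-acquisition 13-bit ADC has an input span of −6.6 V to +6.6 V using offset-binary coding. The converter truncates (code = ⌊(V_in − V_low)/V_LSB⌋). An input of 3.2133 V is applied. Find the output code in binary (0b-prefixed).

code 0b1011111001010 (decimal 6090)

LSB = 13.2 V / 8192 = 1.611 mV.
Input sits at 6090.193 steps above V_low.
So the output code is 6090.
In binary (0b-prefixed): 0b1011111001010.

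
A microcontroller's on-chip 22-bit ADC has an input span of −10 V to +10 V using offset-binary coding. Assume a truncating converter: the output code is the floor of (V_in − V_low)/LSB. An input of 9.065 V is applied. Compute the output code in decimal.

Full-scale span = 20 V; LSB = 20/2^22 = 4.77 µV.
(9.065 − (−10)) / 4.76837e-06 = 3998220.288 LSBs.
So the output code is 3998220.

code 3998220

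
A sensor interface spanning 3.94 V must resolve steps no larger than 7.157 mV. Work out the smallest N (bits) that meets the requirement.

Number of steps required ≥ 3.94 V / 7.157 mV = 550.51.
Need 2^N ≥ 550.51; 2^9 = 512, 2^10 = 1024.
Minimum N = 10.

10 bits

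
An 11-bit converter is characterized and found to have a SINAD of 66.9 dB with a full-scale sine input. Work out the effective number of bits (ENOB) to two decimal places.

ENOB = (SINAD − 1.76) / 6.02 = (66.9 − 1.76)/6.02 = 10.821.

10.82 bits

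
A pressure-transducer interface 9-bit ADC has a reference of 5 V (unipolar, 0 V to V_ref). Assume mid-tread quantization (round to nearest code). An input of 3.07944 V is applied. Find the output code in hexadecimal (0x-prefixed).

code 0x13B (decimal 315)

Full-scale span = 5 V; LSB = 5/2^9 = 9.766 mV.
Input sits at 315.335 steps above V_low.
Round → code 315.
In hexadecimal (0x-prefixed): 0x13B.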